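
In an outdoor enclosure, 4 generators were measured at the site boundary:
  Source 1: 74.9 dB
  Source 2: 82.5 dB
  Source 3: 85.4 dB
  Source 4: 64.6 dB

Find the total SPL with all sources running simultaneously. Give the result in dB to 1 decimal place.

87.5 dB

Sum in the linear (power) domain: Σ 10^(Lᵢ/10) = 10^(74.9/10) + 10^(82.5/10) + 10^(85.4/10) + 10^(64.6/10) = 5.584e+08.
L_total = 10·log₁₀(5.584e+08) = 87.5 dB.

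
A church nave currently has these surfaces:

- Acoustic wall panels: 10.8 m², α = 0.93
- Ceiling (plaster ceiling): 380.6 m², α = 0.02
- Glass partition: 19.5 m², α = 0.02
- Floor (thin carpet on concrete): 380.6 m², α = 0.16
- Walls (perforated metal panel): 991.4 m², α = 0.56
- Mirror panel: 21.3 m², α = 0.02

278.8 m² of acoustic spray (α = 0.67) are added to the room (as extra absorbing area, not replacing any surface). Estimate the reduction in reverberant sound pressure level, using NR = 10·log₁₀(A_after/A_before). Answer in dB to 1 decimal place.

Total absorption A_before = 10.8×0.93 + 380.6×0.02 + 19.5×0.02 + 380.6×0.16 + 991.4×0.56 + 21.3×0.02
  = 10.044 + 7.612 + 0.390 + 60.896 + 555.184 + 0.426 = 634.552 m² sabins.
Treatment contributes 278.8·0.67 = 186.796 sabins.
New total A_after = 821.348 sabins.
Reduction = 10 log₁₀(A_after/A_before) = 10 log₁₀(1.2944) = 1.1 dB.

1.1 dB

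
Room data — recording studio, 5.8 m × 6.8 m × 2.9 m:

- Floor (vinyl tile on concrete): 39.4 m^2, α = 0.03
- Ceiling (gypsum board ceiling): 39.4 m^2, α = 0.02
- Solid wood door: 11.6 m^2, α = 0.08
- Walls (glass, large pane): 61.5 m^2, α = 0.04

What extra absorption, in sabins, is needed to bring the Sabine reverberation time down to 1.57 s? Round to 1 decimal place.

Total absorption A₁ = 39.4·0.03 + 39.4·0.02 + 11.6·0.08 + 61.5·0.04
  = 1.182 + 0.788 + 0.928 + 2.460 = 5.358 m^2 sabins.
For T = 1.57 s, need A₂ = 0.161·V/T = 0.161·114.376/1.57 = 11.729 sabins.
Shortfall: 11.729 − 5.358 = 6.4 sabins.

6.4 sabins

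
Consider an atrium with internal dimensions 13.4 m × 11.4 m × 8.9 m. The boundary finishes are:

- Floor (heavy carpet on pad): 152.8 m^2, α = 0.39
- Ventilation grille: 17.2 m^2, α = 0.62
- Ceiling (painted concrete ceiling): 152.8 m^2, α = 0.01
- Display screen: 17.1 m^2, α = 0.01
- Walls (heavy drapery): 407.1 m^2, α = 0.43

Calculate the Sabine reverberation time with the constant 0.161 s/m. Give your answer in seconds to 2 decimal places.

0.89 seconds

Summing Sᵢαᵢ: 59.592 + 10.664 + 1.528 + 0.171 + 175.053 → A = 247.008 sabins.
V = 13.4·11.4·8.9 = 1359.564 m³.
RT60 = 0.161 · V / A = 0.161 × 1359.564 / 247.008 = 0.89 s.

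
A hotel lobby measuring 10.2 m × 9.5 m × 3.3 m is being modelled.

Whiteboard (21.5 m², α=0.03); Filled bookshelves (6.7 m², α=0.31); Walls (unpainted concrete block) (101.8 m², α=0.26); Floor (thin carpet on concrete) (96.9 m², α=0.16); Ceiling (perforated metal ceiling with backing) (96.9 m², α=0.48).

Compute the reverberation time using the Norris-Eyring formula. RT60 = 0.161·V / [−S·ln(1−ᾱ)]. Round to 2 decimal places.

0.48 sec

Total surface area S = 21.5 + 6.7 + 101.8 + 96.9 + 96.9 = 323.8 m².
Σ(Sᵢαᵢ) = 21.5·0.03 + 6.7·0.31 + 101.8·0.26 + 96.9·0.16 + 96.9·0.48 = 91.206.
Mean coefficient ᾱ = A/S = 0.2817.
Eyring denominator: −S ln(1−ᾱ) = 107.135.
V = 10.2 × 9.5 × 3.3 = 319.77 m³.
RT60 = 0.161 × 319.77 / 107.135 = 0.48 s.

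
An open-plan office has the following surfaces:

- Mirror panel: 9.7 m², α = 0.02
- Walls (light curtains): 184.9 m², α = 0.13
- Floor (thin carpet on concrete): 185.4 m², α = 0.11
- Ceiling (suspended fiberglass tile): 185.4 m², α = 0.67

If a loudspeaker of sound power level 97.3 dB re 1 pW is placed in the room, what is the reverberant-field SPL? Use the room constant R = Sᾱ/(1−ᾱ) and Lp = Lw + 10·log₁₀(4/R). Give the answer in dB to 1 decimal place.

A = 168.843 sabins; S = 565.4 m².
ᾱ = 0.2986, so room constant R = A/(1−ᾱ) = 240.723 m².
Lp = 97.3 + 10·log₁₀(4/240.723) = 97.3 + (-17.79) = 79.5 dB.

79.5 dB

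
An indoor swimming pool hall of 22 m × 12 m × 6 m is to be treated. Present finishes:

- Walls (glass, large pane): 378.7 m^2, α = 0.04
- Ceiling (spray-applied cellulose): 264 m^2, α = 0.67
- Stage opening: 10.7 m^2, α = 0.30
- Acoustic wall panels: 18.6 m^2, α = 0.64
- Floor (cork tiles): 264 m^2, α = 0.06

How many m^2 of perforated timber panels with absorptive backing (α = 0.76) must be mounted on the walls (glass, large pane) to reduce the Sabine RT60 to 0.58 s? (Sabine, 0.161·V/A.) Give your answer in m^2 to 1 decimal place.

A₁ = Σ Sᵢαᵢ = 378.7*0.04 + 264*0.67 + 10.7*0.30 + 18.6*0.64 + 264*0.06 = 222.982 sabins.
V = 1584 m³. Target absorption A₂ = 0.161 × 1584 / 0.58 = 439.697 sabins.
Absorption to add: 439.697 − 222.982 = 216.715 sabins.
Each m^2 of panel replacing the walls (glass, large pane) adds (0.76 − 0.04) = 0.72 sabins.
Panel area = 216.715 / 0.72 = 301.0 m^2.

301.0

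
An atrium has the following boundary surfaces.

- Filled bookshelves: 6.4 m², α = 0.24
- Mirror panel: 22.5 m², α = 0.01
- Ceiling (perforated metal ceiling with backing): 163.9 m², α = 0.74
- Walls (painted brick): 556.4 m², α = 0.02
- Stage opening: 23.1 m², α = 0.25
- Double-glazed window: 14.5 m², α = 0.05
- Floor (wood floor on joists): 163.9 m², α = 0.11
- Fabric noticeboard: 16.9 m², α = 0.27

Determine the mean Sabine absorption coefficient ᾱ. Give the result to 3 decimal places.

0.169

Total surface area S = 967.6 m².
A = 6.4·0.24 + 22.5·0.01 + 163.9·0.74 + 556.4·0.02 + 23.1·0.25 + 14.5·0.05 + 163.9·0.11 + 16.9·0.27 = 163.267 sabins.
ᾱ = 163.267 / 967.6 = 0.169.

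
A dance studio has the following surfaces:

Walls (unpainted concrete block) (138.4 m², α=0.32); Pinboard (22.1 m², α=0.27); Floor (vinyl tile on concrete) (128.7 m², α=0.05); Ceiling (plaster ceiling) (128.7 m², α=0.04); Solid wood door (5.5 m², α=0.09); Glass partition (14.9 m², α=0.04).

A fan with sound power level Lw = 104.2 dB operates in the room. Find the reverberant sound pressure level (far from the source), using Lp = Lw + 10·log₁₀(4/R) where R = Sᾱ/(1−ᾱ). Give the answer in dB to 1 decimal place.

91.6 dB

A = 62.929 sabins; S = 438.3 m².
ᾱ = 62.929/438.3 = 0.1436; R = Sᾱ/(1−ᾱ) = 62.929/(1−0.1436) = 73.481 m².
Lp = Lw + 10 log₁₀(4/R) = 104.2 -12.64 = 91.6 dB.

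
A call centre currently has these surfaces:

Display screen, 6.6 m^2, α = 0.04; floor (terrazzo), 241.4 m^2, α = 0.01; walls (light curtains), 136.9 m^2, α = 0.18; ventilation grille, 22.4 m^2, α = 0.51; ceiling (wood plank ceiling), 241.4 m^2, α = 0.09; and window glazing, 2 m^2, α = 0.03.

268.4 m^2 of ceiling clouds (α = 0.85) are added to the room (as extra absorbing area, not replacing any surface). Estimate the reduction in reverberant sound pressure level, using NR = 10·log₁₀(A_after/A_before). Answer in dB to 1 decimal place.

6.8 dB

Equivalent absorption area: A_before = 6.6·0.04 + 241.4·0.01 + 136.9·0.18 + 22.4·0.51 + 241.4·0.09 + 2·0.03 = 60.530 m^2.
Treatment contributes 268.4·0.85 = 228.140 sabins.
New total A_after = 288.670 sabins.
Reduction = 10 log₁₀(A_after/A_before) = 10 log₁₀(4.7690) = 6.8 dB.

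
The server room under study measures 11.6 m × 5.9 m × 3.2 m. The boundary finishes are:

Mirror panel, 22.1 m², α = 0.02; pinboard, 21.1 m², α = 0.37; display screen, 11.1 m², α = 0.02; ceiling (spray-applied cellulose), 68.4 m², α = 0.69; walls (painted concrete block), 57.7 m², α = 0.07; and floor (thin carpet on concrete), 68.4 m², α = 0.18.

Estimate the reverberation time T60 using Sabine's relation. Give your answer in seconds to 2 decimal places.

0.49 seconds

Equivalent absorption area: A = 22.1×0.02 + 21.1×0.37 + 11.1×0.02 + 68.4×0.69 + 57.7×0.07 + 68.4×0.18 = 72.018 m².
V = 11.6·5.9·3.2 = 219.008 m³.
RT60 = 0.161 · V / A = 0.161 × 219.008 / 72.018 = 0.49 s.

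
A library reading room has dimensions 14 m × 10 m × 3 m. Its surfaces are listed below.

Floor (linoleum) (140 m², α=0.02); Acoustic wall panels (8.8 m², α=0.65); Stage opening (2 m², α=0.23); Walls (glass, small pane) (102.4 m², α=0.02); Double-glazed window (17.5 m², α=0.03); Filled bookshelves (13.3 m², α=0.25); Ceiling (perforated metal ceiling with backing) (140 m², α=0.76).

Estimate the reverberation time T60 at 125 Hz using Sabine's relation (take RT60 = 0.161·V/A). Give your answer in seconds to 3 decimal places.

0.558 s

Total absorption A = 140*0.02 + 8.8*0.65 + 2*0.23 + 102.4*0.02 + 17.5*0.03 + 13.3*0.25 + 140*0.76
  = 2.800 + 5.720 + 0.460 + 2.048 + 0.525 + 3.325 + 106.400 = 121.278 m² sabins.
Volume V = 14 × 10 × 3 = 420 m³.
T = 0.161 V/A = 0.161·420/121.278 = 0.558 s.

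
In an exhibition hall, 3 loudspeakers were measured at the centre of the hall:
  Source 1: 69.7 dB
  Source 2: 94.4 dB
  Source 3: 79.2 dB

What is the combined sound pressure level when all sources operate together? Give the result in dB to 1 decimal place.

Converting to relative power and adding: 10^(69.7/10) + 10^(94.4/10) + 10^(79.2/10) = 2.847e+09.
Back to dB: 10·log₁₀ Σ = 94.5 dB.

94.5 dB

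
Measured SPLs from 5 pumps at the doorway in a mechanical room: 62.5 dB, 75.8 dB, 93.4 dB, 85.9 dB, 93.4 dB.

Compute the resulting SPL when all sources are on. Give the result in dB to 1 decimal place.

Σ 10^(Lᵢ/10) = 4.804e+09.
Back to dB: 10·log₁₀ Σ = 96.8 dB.

96.8 dB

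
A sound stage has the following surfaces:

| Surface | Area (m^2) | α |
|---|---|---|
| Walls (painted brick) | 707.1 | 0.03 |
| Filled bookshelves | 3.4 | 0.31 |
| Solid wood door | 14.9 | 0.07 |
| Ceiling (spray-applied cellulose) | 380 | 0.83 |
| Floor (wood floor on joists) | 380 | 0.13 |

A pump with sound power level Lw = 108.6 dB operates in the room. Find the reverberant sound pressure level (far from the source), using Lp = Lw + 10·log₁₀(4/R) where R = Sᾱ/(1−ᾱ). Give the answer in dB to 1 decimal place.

87.4 dB

Σ(Sᵢαᵢ) = 707.1·0.03 + 3.4·0.31 + 14.9·0.07 + 380·0.83 + 380·0.13 = 388.110; total area S = 1485.4 m^2.
ᾱ = 388.110/1485.4 = 0.2613; R = Sᾱ/(1−ᾱ) = 388.110/(1−0.2613) = 525.396 m^2.
Lp = 108.6 + 10·log₁₀(4/525.396) = 108.6 + (-21.18) = 87.4 dB.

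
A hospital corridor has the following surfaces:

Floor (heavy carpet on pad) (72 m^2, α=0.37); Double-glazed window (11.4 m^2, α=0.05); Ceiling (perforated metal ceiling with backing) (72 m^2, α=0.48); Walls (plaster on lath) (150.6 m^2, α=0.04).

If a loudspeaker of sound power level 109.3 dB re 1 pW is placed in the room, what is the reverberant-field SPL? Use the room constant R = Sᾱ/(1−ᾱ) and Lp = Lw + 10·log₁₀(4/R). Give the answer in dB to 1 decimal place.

A = 67.794 sabins; S = 306.0 m^2.
ᾱ = 67.794/306.0 = 0.2215; R = Sᾱ/(1−ᾱ) = 67.794/(1−0.2215) = 87.083 m^2.
Lp = Lw + 10 log₁₀(4/R) = 109.3 -13.38 = 95.9 dB.

95.9 dB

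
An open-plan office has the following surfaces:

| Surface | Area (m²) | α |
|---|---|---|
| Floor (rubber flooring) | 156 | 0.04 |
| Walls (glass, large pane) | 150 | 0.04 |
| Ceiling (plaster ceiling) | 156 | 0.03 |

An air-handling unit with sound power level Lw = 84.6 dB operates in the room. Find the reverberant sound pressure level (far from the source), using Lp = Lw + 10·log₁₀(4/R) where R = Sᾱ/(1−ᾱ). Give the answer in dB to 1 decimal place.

A = 16.920 sabins; S = 462.0 m².
ᾱ = 16.920/462.0 = 0.0366; R = Sᾱ/(1−ᾱ) = 16.920/(1−0.0366) = 17.563 m².
Lp = 84.6 + 10·log₁₀(4/17.563) = 84.6 + (-6.43) = 78.2 dB.

78.2 dB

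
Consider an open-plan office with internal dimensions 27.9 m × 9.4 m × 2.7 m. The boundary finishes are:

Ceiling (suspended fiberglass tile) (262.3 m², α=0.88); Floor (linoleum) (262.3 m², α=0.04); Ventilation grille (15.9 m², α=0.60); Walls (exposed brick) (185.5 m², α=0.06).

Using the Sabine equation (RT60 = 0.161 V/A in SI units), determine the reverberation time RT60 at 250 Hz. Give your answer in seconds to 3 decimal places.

0.435 sec

Total absorption A = 262.3*0.88 + 262.3*0.04 + 15.9*0.60 + 185.5*0.06
  = 230.824 + 10.492 + 9.540 + 11.130 = 261.986 m² sabins.
Volume V = 27.9 × 9.4 × 2.7 = 708.102 m³.
T = 0.161 V/A = 0.161·708.102/261.986 = 0.435 s.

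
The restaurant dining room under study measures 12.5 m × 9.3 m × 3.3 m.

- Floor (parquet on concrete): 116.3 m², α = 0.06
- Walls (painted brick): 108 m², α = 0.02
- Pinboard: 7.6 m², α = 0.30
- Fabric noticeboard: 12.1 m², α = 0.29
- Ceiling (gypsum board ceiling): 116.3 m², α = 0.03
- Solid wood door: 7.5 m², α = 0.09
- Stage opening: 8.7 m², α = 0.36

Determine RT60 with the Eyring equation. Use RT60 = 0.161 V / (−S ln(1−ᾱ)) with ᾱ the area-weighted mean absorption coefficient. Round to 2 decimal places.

S = Σ Sᵢ = 376.5 m².
Absorption A = 116.3×0.06 + 108×0.02 + 7.6×0.30 + 12.1×0.29 + 116.3×0.03 + 7.5×0.09 + 8.7×0.36 = 22.223 sabins.
Mean coefficient ᾱ = A/S = 0.0590.
Eyring denominator: −S ln(1−ᾱ) = 22.896.
V = 12.5 × 9.3 × 3.3 = 383.625 m³.
RT60 = 0.161 × 383.625 / 22.896 = 2.70 s.

2.70 seconds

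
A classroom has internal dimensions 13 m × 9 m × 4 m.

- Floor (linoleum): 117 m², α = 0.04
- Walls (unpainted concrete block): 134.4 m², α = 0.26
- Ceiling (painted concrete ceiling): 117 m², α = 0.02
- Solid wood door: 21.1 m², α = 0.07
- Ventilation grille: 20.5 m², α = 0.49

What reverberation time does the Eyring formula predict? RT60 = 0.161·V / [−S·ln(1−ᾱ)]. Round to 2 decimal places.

Total surface area S = 117 + 134.4 + 117 + 21.1 + 20.5 = 410.0 m².
Absorption A = 117×0.04 + 134.4×0.26 + 117×0.02 + 21.1×0.07 + 20.5×0.49 = 53.486 sabins.
ᾱ = 53.486 / 410.0 = 0.1305.
−S·ln(1−ᾱ) = −410.0 × ln(1 − 0.1305) = 57.333.
V = 13 × 9 × 4 = 468 m³.
T = 0.161·V/[−S·ln(1−ᾱ)] = 0.161·468/57.333 = 1.31 s.

1.31 s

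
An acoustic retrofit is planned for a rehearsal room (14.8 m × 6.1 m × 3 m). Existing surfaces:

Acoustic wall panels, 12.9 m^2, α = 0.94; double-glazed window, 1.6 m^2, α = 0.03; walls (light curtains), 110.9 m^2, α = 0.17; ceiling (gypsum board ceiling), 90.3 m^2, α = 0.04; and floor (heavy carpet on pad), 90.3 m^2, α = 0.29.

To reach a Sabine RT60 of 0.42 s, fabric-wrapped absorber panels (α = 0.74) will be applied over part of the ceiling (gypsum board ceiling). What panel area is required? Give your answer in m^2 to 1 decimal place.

61.4

Equivalent absorption area: A₁ = 12.9×0.94 + 1.6×0.03 + 110.9×0.17 + 90.3×0.04 + 90.3×0.29 = 60.826 m^2.
Required A₂ = 0.161·270.84/0.42 = 103.822 sabins.
ΔA needed = 103.822 − 60.826 = 42.996 sabins.
Net gain per m^2: Δα = 0.74 − 0.04 = 0.70.
Panel area = 42.996 / 0.70 = 61.4 m^2.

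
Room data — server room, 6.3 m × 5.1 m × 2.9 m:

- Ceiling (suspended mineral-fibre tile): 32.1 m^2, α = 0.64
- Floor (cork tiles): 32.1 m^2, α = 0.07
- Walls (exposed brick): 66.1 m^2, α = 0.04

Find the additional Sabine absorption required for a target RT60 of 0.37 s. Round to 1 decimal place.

15.1 sabins

Equivalent absorption area: A₁ = 32.1·0.64 + 32.1·0.07 + 66.1·0.04 = 25.435 m^2.
V = 93.177 m³. Required absorption A₂ = 0.161 × 93.177 / 0.37 = 40.545 sabins.
Additional absorption ΔA = 40.545 − 25.435 = 15.1 sabins.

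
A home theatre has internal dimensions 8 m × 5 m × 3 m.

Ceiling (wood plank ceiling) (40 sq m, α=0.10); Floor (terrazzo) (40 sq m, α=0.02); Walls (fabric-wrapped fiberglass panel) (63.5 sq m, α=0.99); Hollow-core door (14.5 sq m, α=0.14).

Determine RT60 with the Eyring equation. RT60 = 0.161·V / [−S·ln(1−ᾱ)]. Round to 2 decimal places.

0.21 s

Total surface area S = 40 + 40 + 63.5 + 14.5 = 158.0 sq m.
Σ(Sᵢαᵢ) = 40·0.10 + 40·0.02 + 63.5·0.99 + 14.5·0.14 = 69.695.
ᾱ = 69.695 / 158.0 = 0.4411.
Eyring denominator: −S ln(1−ᾱ) = 91.922.
V = 8 × 5 × 3 = 120 m³.
T = 0.161·V/[−S·ln(1−ᾱ)] = 0.161·120/91.922 = 0.21 s.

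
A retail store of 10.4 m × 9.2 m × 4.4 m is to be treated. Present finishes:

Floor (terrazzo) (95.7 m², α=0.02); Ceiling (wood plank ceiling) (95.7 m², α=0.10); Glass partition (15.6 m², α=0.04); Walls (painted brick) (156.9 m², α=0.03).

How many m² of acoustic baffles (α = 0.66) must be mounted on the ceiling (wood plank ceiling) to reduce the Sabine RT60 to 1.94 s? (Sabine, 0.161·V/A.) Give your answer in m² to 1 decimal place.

32.4

A₁ = Σ Sᵢαᵢ = 95.7*0.02 + 95.7*0.10 + 15.6*0.04 + 156.9*0.03 = 16.815 sabins.
Required A₂ = 0.161·420.992/1.94 = 34.938 sabins.
Absorption to add: 34.938 − 16.815 = 18.123 sabins.
Each m² of panel replacing the ceiling (wood plank ceiling) adds (0.66 − 0.10) = 0.56 sabins.
Area = ΔA/Δα = 18.123/0.56 = 32.4 m².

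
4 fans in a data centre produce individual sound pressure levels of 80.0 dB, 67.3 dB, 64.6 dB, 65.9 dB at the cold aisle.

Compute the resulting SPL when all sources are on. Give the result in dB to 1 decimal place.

Σ 10^(Lᵢ/10) = 1.121e+08.
Combined level = 10 log₁₀(1.121e+08) = 80.5 dB.

80.5 dB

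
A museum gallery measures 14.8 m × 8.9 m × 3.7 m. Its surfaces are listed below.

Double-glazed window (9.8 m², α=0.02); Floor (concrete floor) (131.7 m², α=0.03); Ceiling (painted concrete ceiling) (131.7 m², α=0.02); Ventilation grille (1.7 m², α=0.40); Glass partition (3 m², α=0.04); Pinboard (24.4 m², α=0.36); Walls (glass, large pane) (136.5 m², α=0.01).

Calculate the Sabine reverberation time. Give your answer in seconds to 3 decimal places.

Summing Sᵢαᵢ: 0.196 + 3.951 + 2.634 + 0.680 + 0.120 + 8.784 + 1.365 → A = 17.730 sabins.
V = 14.8·8.9·3.7 = 487.364 m³.
Sabine: RT60 = 0.161 × 487.364 / 17.730 = 4.426 s.

4.426 s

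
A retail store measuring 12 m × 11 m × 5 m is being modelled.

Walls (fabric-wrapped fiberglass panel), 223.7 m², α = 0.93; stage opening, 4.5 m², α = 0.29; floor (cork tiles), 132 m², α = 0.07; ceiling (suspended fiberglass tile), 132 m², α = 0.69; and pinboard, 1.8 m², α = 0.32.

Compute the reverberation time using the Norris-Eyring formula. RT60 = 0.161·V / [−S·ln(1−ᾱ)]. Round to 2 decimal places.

0.22 s

Total surface area S = 223.7 + 4.5 + 132 + 132 + 1.8 = 494.0 m².
Σ(Sᵢαᵢ) = 223.7×0.93 + 4.5×0.29 + 132×0.07 + 132×0.69 + 1.8×0.32 = 310.242.
ᾱ = 310.242 / 494.0 = 0.6280.
Eyring denominator: −S ln(1−ᾱ) = 488.498.
V = 12 × 11 × 5 = 660 m³.
RT60 = 0.161 × 660 / 488.498 = 0.22 s.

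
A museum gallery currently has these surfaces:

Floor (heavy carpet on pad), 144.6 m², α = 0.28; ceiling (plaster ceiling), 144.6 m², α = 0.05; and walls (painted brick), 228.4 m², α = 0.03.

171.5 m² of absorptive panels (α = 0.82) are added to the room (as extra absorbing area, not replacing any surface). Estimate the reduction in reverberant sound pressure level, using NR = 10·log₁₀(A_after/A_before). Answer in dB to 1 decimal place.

5.5 dB

A_before = Σ Sᵢαᵢ = 144.6*0.28 + 144.6*0.05 + 228.4*0.03 = 54.570 sabins.
Added absorption = 171.5 × 0.82 = 140.630 sabins.
New total A_after = 195.200 sabins.
NR = 10·log₁₀(195.200/54.570) = 5.5 dB.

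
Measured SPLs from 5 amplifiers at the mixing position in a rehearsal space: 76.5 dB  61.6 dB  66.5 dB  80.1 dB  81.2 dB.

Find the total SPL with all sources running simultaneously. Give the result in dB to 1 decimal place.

Sum in the linear (power) domain: Σ 10^(Lᵢ/10) = 10^(76.5/10) + 10^(61.6/10) + 10^(66.5/10) + 10^(80.1/10) + 10^(81.2/10) = 2.847e+08.
Back to dB: 10·log₁₀ Σ = 84.5 dB.

84.5 dB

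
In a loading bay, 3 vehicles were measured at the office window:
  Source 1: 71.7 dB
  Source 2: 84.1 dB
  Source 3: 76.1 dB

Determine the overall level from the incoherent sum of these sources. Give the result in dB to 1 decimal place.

Σ 10^(Lᵢ/10) = 3.126e+08.
Combined level = 10 log₁₀(3.126e+08) = 84.9 dB.

84.9 dB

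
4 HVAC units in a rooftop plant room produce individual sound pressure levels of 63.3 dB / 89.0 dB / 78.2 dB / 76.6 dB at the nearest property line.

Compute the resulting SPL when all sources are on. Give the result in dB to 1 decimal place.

89.6 dB

Converting to relative power and adding: 10^(63.3/10) + 10^(89.0/10) + 10^(78.2/10) + 10^(76.6/10) = 9.082e+08.
Combined level = 10 log₁₀(9.082e+08) = 89.6 dB.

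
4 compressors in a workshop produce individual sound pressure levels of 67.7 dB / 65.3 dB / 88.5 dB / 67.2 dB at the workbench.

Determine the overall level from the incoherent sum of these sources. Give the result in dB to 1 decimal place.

Sum in the linear (power) domain: Σ 10^(Lᵢ/10) = 10^(67.7/10) + 10^(65.3/10) + 10^(88.5/10) + 10^(67.2/10) = 7.225e+08.
Combined level = 10 log₁₀(7.225e+08) = 88.6 dB.

88.6 dB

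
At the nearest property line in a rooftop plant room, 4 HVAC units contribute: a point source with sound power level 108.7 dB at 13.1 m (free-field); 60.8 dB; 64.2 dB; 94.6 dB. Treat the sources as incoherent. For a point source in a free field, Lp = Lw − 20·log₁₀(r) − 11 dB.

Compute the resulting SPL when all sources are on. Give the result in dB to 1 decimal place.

94.7 dB

Source at 13.1 m: Lp = 108.7 − 20·log₁₀(13.1) − 11 = 75.4 dB.
Converting to relative power and adding: 10^(75.4/10) + 10^(60.8/10) + 10^(64.2/10) + 10^(94.6/10) = 2.923e+09.
Back to dB: 10·log₁₀ Σ = 94.7 dB.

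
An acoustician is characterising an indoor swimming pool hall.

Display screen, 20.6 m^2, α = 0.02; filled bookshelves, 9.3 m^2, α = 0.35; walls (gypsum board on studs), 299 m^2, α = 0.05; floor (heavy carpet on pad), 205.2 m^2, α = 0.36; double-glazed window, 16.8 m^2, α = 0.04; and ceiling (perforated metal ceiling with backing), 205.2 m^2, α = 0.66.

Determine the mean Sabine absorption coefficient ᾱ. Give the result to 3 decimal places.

0.302

S = Σ Sᵢ = 20.6 + 9.3 + 299 + 205.2 + 16.8 + 205.2 = 756.1 m^2.
Σ(Sᵢαᵢ) = 20.6*0.02 + 9.3*0.35 + 299*0.05 + 205.2*0.36 + 16.8*0.04 + 205.2*0.66 = 228.593.
ᾱ = 228.593 / 756.1 = 0.302.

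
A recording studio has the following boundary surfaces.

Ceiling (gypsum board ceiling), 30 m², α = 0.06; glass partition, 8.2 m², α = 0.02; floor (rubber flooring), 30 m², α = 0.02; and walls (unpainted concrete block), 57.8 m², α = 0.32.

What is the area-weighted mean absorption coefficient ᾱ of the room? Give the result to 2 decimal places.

0.17

Total surface area S = 126.0 m².
A = 30·0.06 + 8.2·0.02 + 30·0.02 + 57.8·0.32 = 21.060 sabins.
ᾱ = 21.060 / 126.0 = 0.17.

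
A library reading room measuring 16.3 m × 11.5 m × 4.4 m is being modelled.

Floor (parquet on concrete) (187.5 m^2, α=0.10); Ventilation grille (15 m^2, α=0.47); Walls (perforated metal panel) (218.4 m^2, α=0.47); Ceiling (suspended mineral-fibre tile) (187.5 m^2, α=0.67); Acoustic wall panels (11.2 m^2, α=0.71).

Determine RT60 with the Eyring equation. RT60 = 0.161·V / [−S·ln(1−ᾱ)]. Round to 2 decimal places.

Total surface area S = 187.5 + 15 + 218.4 + 187.5 + 11.2 = 619.6 m^2.
Σ(Sᵢαᵢ) = 187.5×0.10 + 15×0.47 + 218.4×0.47 + 187.5×0.67 + 11.2×0.71 = 262.025.
Mean coefficient ᾱ = A/S = 0.4229.
−S·ln(1−ᾱ) = −619.6 × ln(1 − 0.4229) = 340.619.
V = 16.3 × 11.5 × 4.4 = 824.78 m³.
T = 0.161·V/[−S·ln(1−ᾱ)] = 0.161·824.78/340.619 = 0.39 s.

0.39 s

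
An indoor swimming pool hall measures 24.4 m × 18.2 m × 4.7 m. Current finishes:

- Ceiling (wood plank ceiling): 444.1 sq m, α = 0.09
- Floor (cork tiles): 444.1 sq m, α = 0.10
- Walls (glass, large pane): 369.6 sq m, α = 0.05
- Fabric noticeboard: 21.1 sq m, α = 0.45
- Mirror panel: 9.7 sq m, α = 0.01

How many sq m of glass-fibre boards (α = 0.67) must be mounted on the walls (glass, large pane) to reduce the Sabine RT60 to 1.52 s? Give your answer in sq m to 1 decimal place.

175.2

A₁ = Σ Sᵢαᵢ = 444.1*0.09 + 444.1*0.10 + 369.6*0.05 + 21.1*0.45 + 9.7*0.01 = 112.451 sabins.
Required A₂ = 0.161·2087.176/1.52 = 221.076 sabins.
Absorption to add: 221.076 − 112.451 = 108.625 sabins.
Net gain per sq m: Δα = 0.67 − 0.05 = 0.62.
Area = ΔA/Δα = 108.625/0.62 = 175.2 sq m.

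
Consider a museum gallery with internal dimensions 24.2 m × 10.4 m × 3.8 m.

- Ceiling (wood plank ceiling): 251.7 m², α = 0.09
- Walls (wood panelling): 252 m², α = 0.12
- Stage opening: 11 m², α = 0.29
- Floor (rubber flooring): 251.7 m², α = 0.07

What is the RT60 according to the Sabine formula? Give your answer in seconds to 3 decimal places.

Summing Sᵢαᵢ: 22.653 + 30.240 + 3.190 + 17.619 → A = 73.702 sabins.
V = 24.2·10.4·3.8 = 956.384 m³.
T = 0.161 V/A = 0.161·956.384/73.702 = 2.089 s.

2.089 sec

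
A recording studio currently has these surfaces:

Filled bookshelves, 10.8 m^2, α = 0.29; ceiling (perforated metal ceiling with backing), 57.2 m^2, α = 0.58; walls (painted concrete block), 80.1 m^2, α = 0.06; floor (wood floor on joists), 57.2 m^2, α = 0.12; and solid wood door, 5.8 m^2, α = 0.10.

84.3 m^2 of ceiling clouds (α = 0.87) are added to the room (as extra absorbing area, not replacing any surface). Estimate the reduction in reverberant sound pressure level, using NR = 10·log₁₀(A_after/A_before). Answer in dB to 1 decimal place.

A_before = Σ Sᵢαᵢ = 10.8·0.29 + 57.2·0.58 + 80.1·0.06 + 57.2·0.12 + 5.8·0.10 = 48.558 sabins.
Added absorption = 84.3 × 0.87 = 73.341 sabins.
A_after = 48.558 + 73.341 = 121.899 sabins.
NR = 10·log₁₀(121.899/48.558) = 4.0 dB.

4.0 dB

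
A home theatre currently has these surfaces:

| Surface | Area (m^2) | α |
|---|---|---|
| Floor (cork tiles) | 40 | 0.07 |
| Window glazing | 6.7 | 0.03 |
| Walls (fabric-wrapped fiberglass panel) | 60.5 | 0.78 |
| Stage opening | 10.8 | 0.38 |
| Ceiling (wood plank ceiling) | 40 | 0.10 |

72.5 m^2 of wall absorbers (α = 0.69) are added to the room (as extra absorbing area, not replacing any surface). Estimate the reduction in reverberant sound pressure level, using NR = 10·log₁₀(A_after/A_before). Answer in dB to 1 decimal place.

Total absorption A_before = 40*0.07 + 6.7*0.03 + 60.5*0.78 + 10.8*0.38 + 40*0.10
  = 2.800 + 0.201 + 47.190 + 4.104 + 4.000 = 58.295 m^2 sabins.
Added absorption = 72.5 × 0.69 = 50.025 sabins.
A_after = 58.295 + 50.025 = 108.320 sabins.
NR = 10·log₁₀(108.320/58.295) = 2.7 dB.

2.7 dB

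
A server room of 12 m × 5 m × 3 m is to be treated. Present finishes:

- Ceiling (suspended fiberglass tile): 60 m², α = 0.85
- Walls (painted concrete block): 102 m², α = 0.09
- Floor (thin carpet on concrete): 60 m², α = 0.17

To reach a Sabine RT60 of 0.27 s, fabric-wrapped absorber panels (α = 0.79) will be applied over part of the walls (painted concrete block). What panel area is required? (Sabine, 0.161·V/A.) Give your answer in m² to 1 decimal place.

52.8

A₁ = Σ Sᵢαᵢ = 60×0.85 + 102×0.09 + 60×0.17 = 70.380 sabins.
V = 180 m³. Target absorption A₂ = 0.161 × 180 / 0.27 = 107.333 sabins.
Absorption to add: 107.333 − 70.380 = 36.953 sabins.
Each m² of panel replacing the walls (painted concrete block) adds (0.79 − 0.09) = 0.70 sabins.
Area = ΔA/Δα = 36.953/0.70 = 52.8 m².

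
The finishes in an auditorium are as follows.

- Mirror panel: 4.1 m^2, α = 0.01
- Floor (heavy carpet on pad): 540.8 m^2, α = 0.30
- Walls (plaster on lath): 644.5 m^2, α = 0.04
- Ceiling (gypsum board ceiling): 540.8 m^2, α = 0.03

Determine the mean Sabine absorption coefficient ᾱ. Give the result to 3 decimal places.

Total surface area S = 1730.2 m^2.
Σ(Sᵢαᵢ) = 4.1×0.01 + 540.8×0.30 + 644.5×0.04 + 540.8×0.03 = 204.285.
ᾱ = 204.285 / 1730.2 = 0.118.

0.118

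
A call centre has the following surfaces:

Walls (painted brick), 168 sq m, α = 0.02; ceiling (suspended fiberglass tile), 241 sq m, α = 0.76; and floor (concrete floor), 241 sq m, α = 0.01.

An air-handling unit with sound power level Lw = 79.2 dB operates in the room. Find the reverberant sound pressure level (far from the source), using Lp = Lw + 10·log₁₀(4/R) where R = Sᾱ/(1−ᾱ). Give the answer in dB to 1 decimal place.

A = 188.930 sabins; S = 650.0 sq m.
ᾱ = 188.930/650.0 = 0.2907; R = Sᾱ/(1−ᾱ) = 188.930/(1−0.2907) = 266.361 sq m.
Lp = Lw + 10 log₁₀(4/R) = 79.2 -18.23 = 61.0 dB.

61.0 dB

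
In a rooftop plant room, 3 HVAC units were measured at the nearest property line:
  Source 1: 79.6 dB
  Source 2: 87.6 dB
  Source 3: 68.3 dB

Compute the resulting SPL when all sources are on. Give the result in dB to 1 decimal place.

88.3 dB

Sum in the linear (power) domain: Σ 10^(Lᵢ/10) = 10^(79.6/10) + 10^(87.6/10) + 10^(68.3/10) = 6.734e+08.
L_total = 10·log₁₀(6.734e+08) = 88.3 dB.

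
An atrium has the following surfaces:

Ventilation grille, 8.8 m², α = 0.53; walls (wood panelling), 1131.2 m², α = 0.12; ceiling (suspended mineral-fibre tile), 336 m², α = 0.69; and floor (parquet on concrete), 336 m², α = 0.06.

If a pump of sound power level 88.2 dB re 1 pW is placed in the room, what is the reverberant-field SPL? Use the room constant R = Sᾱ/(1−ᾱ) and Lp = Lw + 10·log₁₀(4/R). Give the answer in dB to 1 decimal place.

A = 392.408 sabins; S = 1812.0 m².
ᾱ = 0.2166, so room constant R = A/(1−ᾱ) = 500.904 m².
Lp = 88.2 + 10·log₁₀(4/500.904) = 88.2 + (-20.98) = 67.2 dB.

67.2 dB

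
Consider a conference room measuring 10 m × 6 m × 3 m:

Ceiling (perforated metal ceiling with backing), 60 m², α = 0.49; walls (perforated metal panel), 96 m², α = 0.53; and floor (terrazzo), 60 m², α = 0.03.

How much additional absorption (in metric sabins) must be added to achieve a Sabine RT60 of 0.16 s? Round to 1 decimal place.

99.0 sabins

A₁ = Σ Sᵢαᵢ = 60*0.49 + 96*0.53 + 60*0.03 = 82.080 sabins.
Target A₂ = 0.161·180/0.16 = 181.125 sabins (V = 180 m³).
ΔA = A₂ − A₁ = 181.125 − 82.080 = 99.0 sabins.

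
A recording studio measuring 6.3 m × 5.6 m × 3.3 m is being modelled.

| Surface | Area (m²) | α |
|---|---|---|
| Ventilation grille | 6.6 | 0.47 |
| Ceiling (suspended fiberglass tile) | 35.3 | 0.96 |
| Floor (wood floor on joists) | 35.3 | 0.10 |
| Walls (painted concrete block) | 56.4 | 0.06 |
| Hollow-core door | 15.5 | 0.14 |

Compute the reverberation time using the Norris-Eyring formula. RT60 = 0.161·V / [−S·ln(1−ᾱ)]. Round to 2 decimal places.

Total surface area S = 6.6 + 35.3 + 35.3 + 56.4 + 15.5 = 149.1 m².
Σ(Sᵢαᵢ) = 6.6×0.47 + 35.3×0.96 + 35.3×0.10 + 56.4×0.06 + 15.5×0.14 = 46.074.
Mean coefficient ᾱ = A/S = 0.3090.
Eyring denominator: −S ln(1−ᾱ) = 55.110.
V = 6.3 × 5.6 × 3.3 = 116.424 m³.
RT60 = 0.161 × 116.424 / 55.110 = 0.34 s.

0.34 s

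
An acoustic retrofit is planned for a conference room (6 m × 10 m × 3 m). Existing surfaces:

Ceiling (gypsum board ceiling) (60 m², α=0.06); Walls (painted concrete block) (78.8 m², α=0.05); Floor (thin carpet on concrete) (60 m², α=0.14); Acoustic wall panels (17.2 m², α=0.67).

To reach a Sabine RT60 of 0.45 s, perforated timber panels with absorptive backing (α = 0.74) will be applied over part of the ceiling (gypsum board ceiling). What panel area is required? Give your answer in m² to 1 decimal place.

Total absorption A₁ = 60*0.06 + 78.8*0.05 + 60*0.14 + 17.2*0.67
  = 3.600 + 3.940 + 8.400 + 11.524 = 27.464 m² sabins.
V = 180 m³. Target absorption A₂ = 0.161 × 180 / 0.45 = 64.400 sabins.
ΔA needed = 64.400 − 27.464 = 36.936 sabins.
Each m² of panel replacing the ceiling (gypsum board ceiling) adds (0.74 − 0.06) = 0.68 sabins.
Area = ΔA/Δα = 36.936/0.68 = 54.3 m².

54.3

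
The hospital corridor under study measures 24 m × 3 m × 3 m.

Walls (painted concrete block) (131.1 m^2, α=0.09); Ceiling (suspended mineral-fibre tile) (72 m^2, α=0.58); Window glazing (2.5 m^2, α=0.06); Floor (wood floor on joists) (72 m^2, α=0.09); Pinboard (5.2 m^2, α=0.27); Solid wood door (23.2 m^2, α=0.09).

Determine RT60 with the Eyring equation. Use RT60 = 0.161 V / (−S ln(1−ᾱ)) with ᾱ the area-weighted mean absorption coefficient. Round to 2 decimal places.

0.49 s

S = Σ Sᵢ = 306.0 m^2.
Σ(Sᵢαᵢ) = 131.1·0.09 + 72·0.58 + 2.5·0.06 + 72·0.09 + 5.2·0.27 + 23.2·0.09 = 63.681.
ᾱ = 63.681 / 306.0 = 0.2081.
Eyring denominator: −S ln(1−ᾱ) = 71.396.
V = 24 × 3 × 3 = 216 m³.
RT60 = 0.161 × 216 / 71.396 = 0.49 s.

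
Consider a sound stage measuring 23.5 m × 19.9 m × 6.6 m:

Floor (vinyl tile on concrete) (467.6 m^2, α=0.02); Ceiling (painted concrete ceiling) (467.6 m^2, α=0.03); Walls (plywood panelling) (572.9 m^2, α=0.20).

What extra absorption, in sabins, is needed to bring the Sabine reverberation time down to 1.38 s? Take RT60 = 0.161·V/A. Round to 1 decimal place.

Total absorption A₁ = 467.6*0.02 + 467.6*0.03 + 572.9*0.20
  = 9.352 + 14.028 + 114.580 = 137.960 m^2 sabins.
For T = 1.38 s, need A₂ = 0.161·V/T = 0.161·3086.49/1.38 = 360.091 sabins.
Shortfall: 360.091 − 137.960 = 222.1 sabins.

222.1 sabins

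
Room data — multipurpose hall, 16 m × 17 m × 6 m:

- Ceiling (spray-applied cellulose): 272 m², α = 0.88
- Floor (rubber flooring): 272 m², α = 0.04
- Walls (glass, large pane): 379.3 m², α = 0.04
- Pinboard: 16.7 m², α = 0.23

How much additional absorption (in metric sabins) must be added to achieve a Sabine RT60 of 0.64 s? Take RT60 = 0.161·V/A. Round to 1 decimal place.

Total absorption A₁ = 272×0.88 + 272×0.04 + 379.3×0.04 + 16.7×0.23
  = 239.360 + 10.880 + 15.172 + 3.841 = 269.253 m² sabins.
For T = 0.64 s, need A₂ = 0.161·V/T = 0.161·1632/0.64 = 410.550 sabins.
ΔA = A₂ − A₁ = 410.550 − 269.253 = 141.3 sabins.

141.3 sabins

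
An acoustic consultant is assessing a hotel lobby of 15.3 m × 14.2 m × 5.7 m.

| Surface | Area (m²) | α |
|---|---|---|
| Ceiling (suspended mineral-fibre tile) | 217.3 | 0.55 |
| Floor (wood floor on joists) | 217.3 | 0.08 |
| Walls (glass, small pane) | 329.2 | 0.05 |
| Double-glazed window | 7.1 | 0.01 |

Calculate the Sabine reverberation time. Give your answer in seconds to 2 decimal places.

Equivalent absorption area: A = 217.3*0.55 + 217.3*0.08 + 329.2*0.05 + 7.1*0.01 = 153.430 m².
Volume V = 15.3 × 14.2 × 5.7 = 1238.382 m³.
Sabine: RT60 = 0.161 × 1238.382 / 153.430 = 1.30 s.

1.30 s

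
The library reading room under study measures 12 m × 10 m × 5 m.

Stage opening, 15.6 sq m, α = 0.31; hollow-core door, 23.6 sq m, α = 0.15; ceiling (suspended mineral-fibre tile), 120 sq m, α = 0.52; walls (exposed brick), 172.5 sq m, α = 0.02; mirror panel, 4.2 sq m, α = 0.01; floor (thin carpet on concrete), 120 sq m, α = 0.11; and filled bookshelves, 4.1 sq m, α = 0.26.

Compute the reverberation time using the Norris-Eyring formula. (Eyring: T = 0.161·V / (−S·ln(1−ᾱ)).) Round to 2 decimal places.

0.98 s

S = Σ Sᵢ = 460.0 sq m.
Σ(Sᵢαᵢ) = 15.6×0.31 + 23.6×0.15 + 120×0.52 + 172.5×0.02 + 4.2×0.01 + 120×0.11 + 4.1×0.26 = 88.534.
ᾱ = 88.534 / 460.0 = 0.1925.
−S·ln(1−ᾱ) = −460.0 × ln(1 − 0.1925) = 98.354.
V = 12 × 10 × 5 = 600 m³.
RT60 = 0.161 × 600 / 98.354 = 0.98 s.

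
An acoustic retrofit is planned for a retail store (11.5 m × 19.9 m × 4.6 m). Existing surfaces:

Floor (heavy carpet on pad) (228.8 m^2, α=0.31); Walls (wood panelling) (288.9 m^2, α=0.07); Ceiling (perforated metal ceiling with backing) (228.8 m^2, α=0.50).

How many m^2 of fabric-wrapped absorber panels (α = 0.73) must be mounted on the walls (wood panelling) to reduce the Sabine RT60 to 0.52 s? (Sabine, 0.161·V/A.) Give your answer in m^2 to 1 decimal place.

Equivalent absorption area: A₁ = 228.8·0.31 + 288.9·0.07 + 228.8·0.50 = 205.551 m^2.
V = 1052.71 m³. Target absorption A₂ = 0.161 × 1052.71 / 0.52 = 325.935 sabins.
ΔA needed = 325.935 − 205.551 = 120.384 sabins.
Net gain per m^2: Δα = 0.73 − 0.07 = 0.66.
Area = ΔA/Δα = 120.384/0.66 = 182.4 m^2.

182.4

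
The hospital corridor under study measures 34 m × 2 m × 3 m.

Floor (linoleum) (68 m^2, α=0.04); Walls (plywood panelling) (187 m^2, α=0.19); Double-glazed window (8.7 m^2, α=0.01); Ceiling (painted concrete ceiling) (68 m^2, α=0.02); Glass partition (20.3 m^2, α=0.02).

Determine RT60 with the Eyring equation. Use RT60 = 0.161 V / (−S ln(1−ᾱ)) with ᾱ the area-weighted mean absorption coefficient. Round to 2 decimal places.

S = Σ Sᵢ = 352.0 m^2.
Σ(Sᵢαᵢ) = 68·0.04 + 187·0.19 + 8.7·0.01 + 68·0.02 + 20.3·0.02 = 40.103.
ᾱ = 40.103 / 352.0 = 0.1139.
Eyring denominator: −S ln(1−ᾱ) = 42.566.
V = 34 × 2 × 3 = 204 m³.
T = 0.161·V/[−S·ln(1−ᾱ)] = 0.161·204/42.566 = 0.77 s.

0.77 sec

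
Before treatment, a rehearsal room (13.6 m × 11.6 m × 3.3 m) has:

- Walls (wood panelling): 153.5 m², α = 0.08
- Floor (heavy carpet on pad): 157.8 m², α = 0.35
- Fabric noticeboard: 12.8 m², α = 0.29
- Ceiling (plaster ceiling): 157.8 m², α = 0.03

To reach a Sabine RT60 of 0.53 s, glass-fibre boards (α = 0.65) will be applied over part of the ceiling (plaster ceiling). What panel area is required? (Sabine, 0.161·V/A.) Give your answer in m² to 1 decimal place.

132.6

Summing Sᵢαᵢ: 12.280 + 55.230 + 3.712 + 4.734 → A₁ = 75.956 sabins.
V = 520.608 m³. Target absorption A₂ = 0.161 × 520.608 / 0.53 = 158.147 sabins.
Absorption to add: 158.147 − 75.956 = 82.191 sabins.
Net gain per m²: Δα = 0.65 − 0.03 = 0.62.
Area = ΔA/Δα = 82.191/0.62 = 132.6 m².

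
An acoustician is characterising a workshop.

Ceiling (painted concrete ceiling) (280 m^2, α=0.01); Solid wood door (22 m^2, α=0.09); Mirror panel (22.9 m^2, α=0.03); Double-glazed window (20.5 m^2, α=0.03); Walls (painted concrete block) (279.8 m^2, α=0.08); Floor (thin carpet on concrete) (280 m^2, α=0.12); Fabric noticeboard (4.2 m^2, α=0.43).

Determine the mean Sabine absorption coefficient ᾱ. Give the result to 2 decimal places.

Total surface area S = 909.4 m^2.
Weighted sum Σ Sα = 63.872.
ᾱ = 63.872 / 909.4 = 0.07.

0.07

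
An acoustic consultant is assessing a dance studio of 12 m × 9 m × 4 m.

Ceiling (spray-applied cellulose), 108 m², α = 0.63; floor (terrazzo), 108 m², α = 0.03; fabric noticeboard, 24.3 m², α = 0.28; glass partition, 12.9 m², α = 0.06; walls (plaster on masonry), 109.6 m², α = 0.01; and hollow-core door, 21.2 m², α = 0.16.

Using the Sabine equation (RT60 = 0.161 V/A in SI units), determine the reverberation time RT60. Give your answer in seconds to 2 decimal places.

Equivalent absorption area: A = 108×0.63 + 108×0.03 + 24.3×0.28 + 12.9×0.06 + 109.6×0.01 + 21.2×0.16 = 83.346 m².
Room volume: 432 m³.
T = 0.161 V/A = 0.161·432/83.346 = 0.83 s.

0.83 s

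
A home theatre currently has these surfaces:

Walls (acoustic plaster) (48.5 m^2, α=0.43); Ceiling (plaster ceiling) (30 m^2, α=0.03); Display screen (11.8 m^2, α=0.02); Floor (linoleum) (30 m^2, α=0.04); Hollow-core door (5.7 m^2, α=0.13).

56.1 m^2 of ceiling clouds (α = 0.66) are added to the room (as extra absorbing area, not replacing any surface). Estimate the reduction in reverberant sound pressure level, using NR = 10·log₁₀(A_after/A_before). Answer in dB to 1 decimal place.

Summing Sᵢαᵢ: 20.855 + 0.900 + 0.236 + 1.200 + 0.741 → A_before = 23.932 sabins.
Added absorption = 56.1 × 0.66 = 37.026 sabins.
New total A_after = 60.958 sabins.
Reduction = 10 log₁₀(A_after/A_before) = 10 log₁₀(2.5471) = 4.1 dB.

4.1 dB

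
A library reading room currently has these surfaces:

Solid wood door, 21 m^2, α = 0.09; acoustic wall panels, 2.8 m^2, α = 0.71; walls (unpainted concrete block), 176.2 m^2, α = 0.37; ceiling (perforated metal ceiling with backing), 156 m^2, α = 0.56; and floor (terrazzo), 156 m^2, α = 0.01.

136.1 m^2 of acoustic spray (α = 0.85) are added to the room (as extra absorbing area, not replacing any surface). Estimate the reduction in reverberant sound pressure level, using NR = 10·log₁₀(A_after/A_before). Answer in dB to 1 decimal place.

2.4 dB

Equivalent absorption area: A_before = 21*0.09 + 2.8*0.71 + 176.2*0.37 + 156*0.56 + 156*0.01 = 157.992 m^2.
Added absorption = 136.1 × 0.85 = 115.685 sabins.
A_after = 157.992 + 115.685 = 273.677 sabins.
Reduction = 10 log₁₀(A_after/A_before) = 10 log₁₀(1.7322) = 2.4 dB.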